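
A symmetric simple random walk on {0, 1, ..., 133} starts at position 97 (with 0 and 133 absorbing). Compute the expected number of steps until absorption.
E[τ | X_0 = 97] = 3492

Let v_k = E[τ | X_0 = k]. Boundary: v_0 = v_133 = 0. Recurrence: v_k = 1 + (v_{k-1} + v_{k+1})/2 for 1 ≤ k ≤ 132. The particular solution to v_k − (v_{k-1} + v_{k+1})/2 = 1 is v_k = −k^2. Adding homogeneous solution A + B k and matching boundaries gives v_k = k (133 − k). Substituting k = 97: v_97 = 97 · 36 = 3492.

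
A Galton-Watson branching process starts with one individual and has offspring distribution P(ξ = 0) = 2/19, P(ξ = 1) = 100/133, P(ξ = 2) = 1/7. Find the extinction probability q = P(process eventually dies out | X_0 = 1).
q = 14/19

The pgf is f(s) = 2/19 + 100/133·s + 1/7·s². The extinction probability q is the smallest fixed point of f in [0, 1]. Setting s = f(s):
  1/7·s² + (100/133 − 1)·s + 2/19 = 0
  1/7·s² − (2/19 + 1/7)·s + 2/19 = 0
which factors as (s − 1)·(1/7·s − 2/19) = 0, giving roots s = 1 and s = (2/19)/(1/7) = 14/19.
Mean offspring μ = 100/133 + 2·1/7 = 138/133 > 1 (supercritical), so q < 1. The extinction probability is the smaller root: q = (2/19)/(1/7) = 14/19.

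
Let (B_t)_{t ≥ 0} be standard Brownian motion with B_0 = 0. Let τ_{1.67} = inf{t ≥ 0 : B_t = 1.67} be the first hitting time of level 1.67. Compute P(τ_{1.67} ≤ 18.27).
P(τ_{1.67} ≤ 18.27) = 2(1 − Φ(1.67/√18.27)) = 2(1 − Φ(0.3907)) ≈ 0.6960

By the reflection principle for standard BM, P(τ_b ≤ t) = 2 · P(B_t ≥ b). Since B_t ~ N(0, t), P(B_t ≥ 1.67) = 1 − Φ(1.67/√t) = 1 − Φ(1.67/√18.27) = 1 − Φ(0.3907) ≈ 0.34801. Doubling: P(τ_{1.67} ≤ 18.27) ≈ 2 · 0.34801 = 0.69602 ≈ 0.6960.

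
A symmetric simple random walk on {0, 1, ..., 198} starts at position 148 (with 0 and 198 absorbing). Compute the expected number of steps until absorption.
E[τ | X_0 = 148] = 7400

Let v_k = E[τ | X_0 = k]. Boundary: v_0 = v_198 = 0. Recurrence: v_k = 1 + (v_{k-1} + v_{k+1})/2 for 1 ≤ k ≤ 197. The particular solution to v_k − (v_{k-1} + v_{k+1})/2 = 1 is v_k = −k^2. Adding homogeneous solution A + B k and matching boundaries gives v_k = k (198 − k). Substituting k = 148: v_148 = 148 · 50 = 7400.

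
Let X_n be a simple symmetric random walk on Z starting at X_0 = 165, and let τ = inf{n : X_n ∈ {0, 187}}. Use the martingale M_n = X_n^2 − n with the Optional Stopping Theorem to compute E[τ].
E[τ] = 3630

M_n = X_n^2 − n is a martingale (since E[X_{n+1}^2 | F_n] = X_n^2 + 1). By OST (τ has finite mean in a bounded region), E[M_τ] = E[M_0] = X_0^2 − 0 = 165^2 = 27225. Also E[M_τ] = E[X_τ^2] − E[τ]. The walk exits at 0 or 187, with P(hit 187 first) = 165/187, so E[X_τ^2] = 187^2 · 165/187 + 0 = 30855. Thus E[τ] = E[X_τ^2] − E[M_τ] = 30855 − 27225 = 3630 = 165(187 − 165) = 3630.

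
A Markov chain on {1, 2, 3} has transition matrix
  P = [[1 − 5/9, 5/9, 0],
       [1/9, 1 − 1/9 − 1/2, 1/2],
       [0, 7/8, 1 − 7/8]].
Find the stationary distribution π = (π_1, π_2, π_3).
π = (7/62, 35/62, 10/31)

This is a birth-death chain on three states, which satisfies detailed balance: π_1 · P_{12} = π_2 · P_{21} and π_2 · P_{23} = π_3 · P_{32}.
From π_1 · 5/9 = π_2 · 1/9: π_2/π_1 = (5/9)/(1/9) = 5.
From π_2 · 1/2 = π_3 · 7/8: π_3/π_2 = (1/2)/(7/8) = 4/7.
Take π_1 proportional to 1; then unnormalized π = (1, 5, 20/7). Normalize by dividing by the sum 62/7:
  π = (7/62, 35/62, 10/31).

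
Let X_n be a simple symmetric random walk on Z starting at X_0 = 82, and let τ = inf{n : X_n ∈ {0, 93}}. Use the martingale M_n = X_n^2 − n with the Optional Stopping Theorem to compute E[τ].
E[τ] = 902

M_n = X_n^2 − n is a martingale (since E[X_{n+1}^2 | F_n] = X_n^2 + 1). By OST (τ has finite mean in a bounded region), E[M_τ] = E[M_0] = X_0^2 − 0 = 82^2 = 6724. Also E[M_τ] = E[X_τ^2] − E[τ]. The walk exits at 0 or 93, with P(hit 93 first) = 82/93, so E[X_τ^2] = 93^2 · 82/93 + 0 = 7626. Thus E[τ] = E[X_τ^2] − E[M_τ] = 7626 − 6724 = 902 = 82(93 − 82) = 902.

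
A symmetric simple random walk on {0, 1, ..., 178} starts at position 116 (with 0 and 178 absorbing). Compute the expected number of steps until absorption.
E[τ | X_0 = 116] = 7192

Let v_k = E[τ | X_0 = k]. Boundary: v_0 = v_178 = 0. Recurrence: v_k = 1 + (v_{k-1} + v_{k+1})/2 for 1 ≤ k ≤ 177. The particular solution to v_k − (v_{k-1} + v_{k+1})/2 = 1 is v_k = −k^2. Adding homogeneous solution A + B k and matching boundaries gives v_k = k (178 − k). Substituting k = 116: v_116 = 116 · 62 = 7192.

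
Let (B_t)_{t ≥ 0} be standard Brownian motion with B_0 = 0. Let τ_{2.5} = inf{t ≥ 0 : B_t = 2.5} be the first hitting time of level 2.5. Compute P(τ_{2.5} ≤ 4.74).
P(τ_{2.5} ≤ 4.74) = 2(1 − Φ(2.5/√4.74)) = 2(1 − Φ(1.1483)) ≈ 0.2508

By the reflection principle for standard BM, P(τ_b ≤ t) = 2 · P(B_t ≥ b). Since B_t ~ N(0, t), P(B_t ≥ 2.5) = 1 − Φ(2.5/√t) = 1 − Φ(2.5/√4.74) = 1 − Φ(1.1483) ≈ 0.12542. Doubling: P(τ_{2.5} ≤ 4.74) ≈ 2 · 0.12542 = 0.25084 ≈ 0.2508.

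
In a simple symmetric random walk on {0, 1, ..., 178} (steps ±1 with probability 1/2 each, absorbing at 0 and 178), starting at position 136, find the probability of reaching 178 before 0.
P(hit 178 before 0) = 136/178 = 68/89

Let u_k = P(hit 178 before 0 | start at k). Then u_0 = 0, u_178 = 1, and u_k = u_{k-1}/2 + u_{k+1}/2 for 1 ≤ k ≤ 177. This harmonic recurrence is solved by u_k = k/178, giving u_136 = 136/178 = 68/89.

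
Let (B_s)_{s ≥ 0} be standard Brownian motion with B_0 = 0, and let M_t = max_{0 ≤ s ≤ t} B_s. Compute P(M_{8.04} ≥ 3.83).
P(M_{8.04} ≥ 3.83) = 2·P(B_{8.04} ≥ 3.83) = 2(1 − Φ(3.83/√8.04)) ≈ 0.1768

By the reflection principle for Brownian motion, P(M_t ≥ a) = 2 · P(B_t ≥ a) for a ≥ 0. Since B_t ~ N(0, t), P(B_t ≥ 3.83) = 1 − Φ(3.83/√t) = 1 − Φ(3.83/√8.04) = 1 − Φ(1.3507). So
  P(M_{8.04} ≥ 3.83) = 2(1 − Φ(1.3507)) ≈ 0.1768.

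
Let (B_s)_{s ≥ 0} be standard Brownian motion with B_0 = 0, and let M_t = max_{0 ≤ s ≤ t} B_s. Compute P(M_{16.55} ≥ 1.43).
P(M_{16.55} ≥ 1.43) = 2·P(B_{16.55} ≥ 1.43) = 2(1 − Φ(1.43/√16.55)) ≈ 0.7252

By the reflection principle for Brownian motion, P(M_t ≥ a) = 2 · P(B_t ≥ a) for a ≥ 0. Since B_t ~ N(0, t), P(B_t ≥ 1.43) = 1 − Φ(1.43/√t) = 1 − Φ(1.43/√16.55) = 1 − Φ(0.3515). So
  P(M_{16.55} ≥ 1.43) = 2(1 − Φ(0.3515)) ≈ 0.7252.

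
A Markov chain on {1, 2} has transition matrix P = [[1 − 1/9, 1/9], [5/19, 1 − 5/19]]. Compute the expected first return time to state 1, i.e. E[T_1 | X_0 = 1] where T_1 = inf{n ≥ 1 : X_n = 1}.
E[T_1 | X_0 = 1] = 1/π_1 = 64/45

For an irreducible recurrent Markov chain with stationary distribution π, E[T_i | X_0 = i] = 1/π_i (Kac's formula). Here π_1 = (5/19)/(1/9 + 5/19) = (5/19)/(64/171) = 45/64, so E[T_1 | X_0 = 1] = 1/π_1 = (1/9 + 5/19)/(5/19) = (64/171)/(5/19) = 64/45.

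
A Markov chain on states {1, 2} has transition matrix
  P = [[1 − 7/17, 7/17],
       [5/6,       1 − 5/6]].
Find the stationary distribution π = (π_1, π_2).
π_1 = 85/127, π_2 = 42/127

Solve πP = π with π_1 + π_2 = 1. From πP = π: π_1 · (1 − 7/17) + π_2 · 5/6 = π_1 ⇒ π_2 · 5/6 = π_1 · 7/17 ⇒ π_2/π_1 = (7/17)/(5/6) = 42/85. Together with π_1 + π_2 = 1:
  π_1 = (5/6)/(7/17 + 5/6) = (5/6)/(127/102) = 85/127,
  π_2 = (7/17)/(7/17 + 5/6) = (7/17)/(127/102) = 42/127.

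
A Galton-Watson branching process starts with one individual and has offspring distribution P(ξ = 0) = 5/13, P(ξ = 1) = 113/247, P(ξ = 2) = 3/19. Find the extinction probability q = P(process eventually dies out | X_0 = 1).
q = 1

Mean offspring μ = 0·5/13 + 1·113/247 + 2·3/19 = 191/247 ≤ 1. For μ ≤ 1 with offspring not concentrated at 1, the Galton-Watson process goes extinct almost surely, so q = 1.
(Algebraic check: The pgf is f(s) = 5/13 + 113/247·s + 3/19·s². The extinction probability q is the smallest fixed point of f in [0, 1]. Setting s = f(s):
  3/19·s² + (113/247 − 1)·s + 5/13 = 0
  3/19·s² − (5/13 + 3/19)·s + 5/13 = 0
which factors as (s − 1)·(3/19·s − 5/13) = 0, giving roots s = 1 and s = (5/13)/(3/19) = 95/39. Since 95/39 ≥ 1, the smallest root in [0, 1] is s = 1.)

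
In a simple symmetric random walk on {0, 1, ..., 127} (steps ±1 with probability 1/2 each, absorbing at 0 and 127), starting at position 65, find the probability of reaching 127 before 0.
P(hit 127 before 0) = 65/127

Let u_k = P(hit 127 before 0 | start at k). Then u_0 = 0, u_127 = 1, and u_k = u_{k-1}/2 + u_{k+1}/2 for 1 ≤ k ≤ 126. This harmonic recurrence is solved by u_k = k/127, giving u_65 = 65/127.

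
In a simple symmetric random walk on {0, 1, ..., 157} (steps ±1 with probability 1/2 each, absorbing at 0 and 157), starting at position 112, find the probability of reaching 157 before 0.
P(hit 157 before 0) = 112/157

Let u_k = P(hit 157 before 0 | start at k). Then u_0 = 0, u_157 = 1, and u_k = u_{k-1}/2 + u_{k+1}/2 for 1 ≤ k ≤ 156. This harmonic recurrence is solved by u_k = k/157, giving u_112 = 112/157.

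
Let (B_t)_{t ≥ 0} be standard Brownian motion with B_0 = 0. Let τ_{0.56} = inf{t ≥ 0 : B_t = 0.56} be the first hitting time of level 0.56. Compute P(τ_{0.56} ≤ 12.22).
P(τ_{0.56} ≤ 12.22) = 2(1 − Φ(0.56/√12.22)) = 2(1 − Φ(0.1602)) ≈ 0.8727

By the reflection principle for standard BM, P(τ_b ≤ t) = 2 · P(B_t ≥ b). Since B_t ~ N(0, t), P(B_t ≥ 0.56) = 1 − Φ(0.56/√t) = 1 − Φ(0.56/√12.22) = 1 − Φ(0.1602) ≈ 0.43636. Doubling: P(τ_{0.56} ≤ 12.22) ≈ 2 · 0.43636 = 0.87272 ≈ 0.8727.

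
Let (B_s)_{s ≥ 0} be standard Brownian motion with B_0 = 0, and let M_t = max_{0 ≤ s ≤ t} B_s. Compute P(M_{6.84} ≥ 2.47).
P(M_{6.84} ≥ 2.47) = 2·P(B_{6.84} ≥ 2.47) = 2(1 − Φ(2.47/√6.84)) ≈ 0.3450

By the reflection principle for Brownian motion, P(M_t ≥ a) = 2 · P(B_t ≥ a) for a ≥ 0. Since B_t ~ N(0, t), P(B_t ≥ 2.47) = 1 − Φ(2.47/√t) = 1 − Φ(2.47/√6.84) = 1 − Φ(0.9444). So
  P(M_{6.84} ≥ 2.47) = 2(1 − Φ(0.9444)) ≈ 0.3450.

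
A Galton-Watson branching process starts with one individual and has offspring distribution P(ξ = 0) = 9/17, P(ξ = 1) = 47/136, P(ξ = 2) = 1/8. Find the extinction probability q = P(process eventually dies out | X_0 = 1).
q = 1

Mean offspring μ = 0·9/17 + 1·47/136 + 2·1/8 = 81/136 ≤ 1. For μ ≤ 1 with offspring not concentrated at 1, the Galton-Watson process goes extinct almost surely, so q = 1.
(Algebraic check: The pgf is f(s) = 9/17 + 47/136·s + 1/8·s². The extinction probability q is the smallest fixed point of f in [0, 1]. Setting s = f(s):
  1/8·s² + (47/136 − 1)·s + 9/17 = 0
  1/8·s² − (9/17 + 1/8)·s + 9/17 = 0
which factors as (s − 1)·(1/8·s − 9/17) = 0, giving roots s = 1 and s = (9/17)/(1/8) = 72/17. Since 72/17 ≥ 1, the smallest root in [0, 1] is s = 1.)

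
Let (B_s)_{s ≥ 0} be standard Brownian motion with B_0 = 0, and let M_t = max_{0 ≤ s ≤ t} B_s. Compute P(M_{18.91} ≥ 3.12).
P(M_{18.91} ≥ 3.12) = 2·P(B_{18.91} ≥ 3.12) = 2(1 − Φ(3.12/√18.91)) ≈ 0.4731

By the reflection principle for Brownian motion, P(M_t ≥ a) = 2 · P(B_t ≥ a) for a ≥ 0. Since B_t ~ N(0, t), P(B_t ≥ 3.12) = 1 − Φ(3.12/√t) = 1 − Φ(3.12/√18.91) = 1 − Φ(0.7175). So
  P(M_{18.91} ≥ 3.12) = 2(1 − Φ(0.7175)) ≈ 0.4731.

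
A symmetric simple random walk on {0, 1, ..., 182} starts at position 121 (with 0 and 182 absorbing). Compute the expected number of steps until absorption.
E[τ | X_0 = 121] = 7381

Let v_k = E[τ | X_0 = k]. Boundary: v_0 = v_182 = 0. Recurrence: v_k = 1 + (v_{k-1} + v_{k+1})/2 for 1 ≤ k ≤ 181. The particular solution to v_k − (v_{k-1} + v_{k+1})/2 = 1 is v_k = −k^2. Adding homogeneous solution A + B k and matching boundaries gives v_k = k (182 − k). Substituting k = 121: v_121 = 121 · 61 = 7381.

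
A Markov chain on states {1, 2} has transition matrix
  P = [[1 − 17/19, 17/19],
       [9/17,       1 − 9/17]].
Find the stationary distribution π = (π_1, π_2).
π_1 = 171/460, π_2 = 289/460

Solve πP = π with π_1 + π_2 = 1. From πP = π: π_1 · (1 − 17/19) + π_2 · 9/17 = π_1 ⇒ π_2 · 9/17 = π_1 · 17/19 ⇒ π_2/π_1 = (17/19)/(9/17) = 289/171. Together with π_1 + π_2 = 1:
  π_1 = (9/17)/(17/19 + 9/17) = (9/17)/(460/323) = 171/460,
  π_2 = (17/19)/(17/19 + 9/17) = (17/19)/(460/323) = 289/460.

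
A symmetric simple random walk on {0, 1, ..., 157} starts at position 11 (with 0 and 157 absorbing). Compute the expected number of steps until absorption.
E[τ | X_0 = 11] = 1606

Let v_k = E[τ | X_0 = k]. Boundary: v_0 = v_157 = 0. Recurrence: v_k = 1 + (v_{k-1} + v_{k+1})/2 for 1 ≤ k ≤ 156. The particular solution to v_k − (v_{k-1} + v_{k+1})/2 = 1 is v_k = −k^2. Adding homogeneous solution A + B k and matching boundaries gives v_k = k (157 − k). Substituting k = 11: v_11 = 11 · 146 = 1606.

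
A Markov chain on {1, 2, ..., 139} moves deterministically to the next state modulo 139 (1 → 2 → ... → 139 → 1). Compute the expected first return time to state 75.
E[T_75 | X_0 = 75] = 139

The chain cycles deterministically, so starting at state 75 it returns in exactly 139 steps. Equivalently, the stationary distribution is uniform π_j = 1/139 for every state j, so by Kac's formula E[T_75] = 1/π_75 = 139.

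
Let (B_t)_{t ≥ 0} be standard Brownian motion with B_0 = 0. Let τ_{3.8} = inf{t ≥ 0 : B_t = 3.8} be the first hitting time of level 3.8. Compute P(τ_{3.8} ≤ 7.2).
P(τ_{3.8} ≤ 7.2) = 2(1 − Φ(3.8/√7.2)) = 2(1 − Φ(1.4162)) ≈ 0.1567

By the reflection principle for standard BM, P(τ_b ≤ t) = 2 · P(B_t ≥ b). Since B_t ~ N(0, t), P(B_t ≥ 3.8) = 1 − Φ(3.8/√t) = 1 − Φ(3.8/√7.2) = 1 − Φ(1.4162) ≈ 0.07836. Doubling: P(τ_{3.8} ≤ 7.2) ≈ 2 · 0.07836 = 0.15672 ≈ 0.1567.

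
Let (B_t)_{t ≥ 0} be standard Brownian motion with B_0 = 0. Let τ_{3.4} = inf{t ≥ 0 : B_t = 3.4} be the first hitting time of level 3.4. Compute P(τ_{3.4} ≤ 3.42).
P(τ_{3.4} ≤ 3.42) = 2(1 − Φ(3.4/√3.42)) = 2(1 − Φ(1.8385)) ≈ 0.0660

By the reflection principle for standard BM, P(τ_b ≤ t) = 2 · P(B_t ≥ b). Since B_t ~ N(0, t), P(B_t ≥ 3.4) = 1 − Φ(3.4/√t) = 1 − Φ(3.4/√3.42) = 1 − Φ(1.8385) ≈ 0.03299. Doubling: P(τ_{3.4} ≤ 3.42) ≈ 2 · 0.03299 = 0.06598 ≈ 0.0660.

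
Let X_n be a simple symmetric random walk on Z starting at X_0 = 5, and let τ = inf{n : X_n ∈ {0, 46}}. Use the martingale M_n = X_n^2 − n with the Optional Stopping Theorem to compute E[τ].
E[τ] = 205

M_n = X_n^2 − n is a martingale (since E[X_{n+1}^2 | F_n] = X_n^2 + 1). By OST (τ has finite mean in a bounded region), E[M_τ] = E[M_0] = X_0^2 − 0 = 5^2 = 25. Also E[M_τ] = E[X_τ^2] − E[τ]. The walk exits at 0 or 46, with P(hit 46 first) = 5/46, so E[X_τ^2] = 46^2 · 5/46 + 0 = 230. Thus E[τ] = E[X_τ^2] − E[M_τ] = 230 − 25 = 205 = 5(46 − 5) = 205.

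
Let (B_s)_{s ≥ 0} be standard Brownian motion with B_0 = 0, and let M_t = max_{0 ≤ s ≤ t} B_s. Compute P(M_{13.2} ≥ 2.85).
P(M_{13.2} ≥ 2.85) = 2·P(B_{13.2} ≥ 2.85) = 2(1 − Φ(2.85/√13.2)) ≈ 0.4328

By the reflection principle for Brownian motion, P(M_t ≥ a) = 2 · P(B_t ≥ a) for a ≥ 0. Since B_t ~ N(0, t), P(B_t ≥ 2.85) = 1 − Φ(2.85/√t) = 1 − Φ(2.85/√13.2) = 1 − Φ(0.7844). So
  P(M_{13.2} ≥ 2.85) = 2(1 − Φ(0.7844)) ≈ 0.4328.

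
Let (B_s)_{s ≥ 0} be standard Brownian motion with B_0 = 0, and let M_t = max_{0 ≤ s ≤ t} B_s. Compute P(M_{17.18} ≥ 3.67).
P(M_{17.18} ≥ 3.67) = 2·P(B_{17.18} ≥ 3.67) = 2(1 − Φ(3.67/√17.18)) ≈ 0.3759

By the reflection principle for Brownian motion, P(M_t ≥ a) = 2 · P(B_t ≥ a) for a ≥ 0. Since B_t ~ N(0, t), P(B_t ≥ 3.67) = 1 − Φ(3.67/√t) = 1 − Φ(3.67/√17.18) = 1 − Φ(0.8854). So
  P(M_{17.18} ≥ 3.67) = 2(1 − Φ(0.8854)) ≈ 0.3759.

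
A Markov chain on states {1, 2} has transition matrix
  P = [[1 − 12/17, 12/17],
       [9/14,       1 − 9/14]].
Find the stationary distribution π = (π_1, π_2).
π_1 = 51/107, π_2 = 56/107

Solve πP = π with π_1 + π_2 = 1. From πP = π: π_1 · (1 − 12/17) + π_2 · 9/14 = π_1 ⇒ π_2 · 9/14 = π_1 · 12/17 ⇒ π_2/π_1 = (12/17)/(9/14) = 56/51. Together with π_1 + π_2 = 1:
  π_1 = (9/14)/(12/17 + 9/14) = (9/14)/(321/238) = 51/107,
  π_2 = (12/17)/(12/17 + 9/14) = (12/17)/(321/238) = 56/107.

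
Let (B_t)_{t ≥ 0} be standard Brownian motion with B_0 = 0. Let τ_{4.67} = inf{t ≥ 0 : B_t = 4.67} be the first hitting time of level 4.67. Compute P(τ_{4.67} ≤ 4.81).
P(τ_{4.67} ≤ 4.81) = 2(1 − Φ(4.67/√4.81)) = 2(1 − Φ(2.1293)) ≈ 0.0332

By the reflection principle for standard BM, P(τ_b ≤ t) = 2 · P(B_t ≥ b). Since B_t ~ N(0, t), P(B_t ≥ 4.67) = 1 − Φ(4.67/√t) = 1 − Φ(4.67/√4.81) = 1 − Φ(2.1293) ≈ 0.01661. Doubling: P(τ_{4.67} ≤ 4.81) ≈ 2 · 0.01661 = 0.03322 ≈ 0.0332.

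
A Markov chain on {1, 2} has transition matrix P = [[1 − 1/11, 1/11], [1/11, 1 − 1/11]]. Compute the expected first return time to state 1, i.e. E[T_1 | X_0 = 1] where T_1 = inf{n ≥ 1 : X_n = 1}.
E[T_1 | X_0 = 1] = 1/π_1 = 2

For an irreducible recurrent Markov chain with stationary distribution π, E[T_i | X_0 = i] = 1/π_i (Kac's formula). Here π_1 = (1/11)/(1/11 + 1/11) = (1/11)/(2/11) = 1/2, so E[T_1 | X_0 = 1] = 1/π_1 = (1/11 + 1/11)/(1/11) = (2/11)/(1/11) = 2.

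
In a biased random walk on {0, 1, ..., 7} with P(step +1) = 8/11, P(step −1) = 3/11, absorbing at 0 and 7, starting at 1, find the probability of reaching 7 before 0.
P(hit 7 before 0) = (1 − (3/8)^1) / (1 − (3/8)^7) = 262144/418993

Let u_k denote P(reach 7 before 0 | start at k). Boundary: u_0 = 0, u_7 = 1. Recurrence: u_k = 8/11·u_{k+1} + 3/11·u_{k-1} for 1 ≤ k ≤ 6. Try u_k = A + B·r^k with r = q/p = (3/11)/(8/11) = 3/8. Substitution satisfies the recurrence; boundary conditions give:
  u_k = (1 − r^k) / (1 − r^N) = (1 − (3/8)^1) / (1 − (3/8)^7) = 262144/418993.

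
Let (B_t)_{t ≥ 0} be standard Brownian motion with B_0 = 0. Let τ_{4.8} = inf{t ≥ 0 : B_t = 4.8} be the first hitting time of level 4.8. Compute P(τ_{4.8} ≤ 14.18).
P(τ_{4.8} ≤ 14.18) = 2(1 − Φ(4.8/√14.18)) = 2(1 − Φ(1.2747)) ≈ 0.2024

By the reflection principle for standard BM, P(τ_b ≤ t) = 2 · P(B_t ≥ b). Since B_t ~ N(0, t), P(B_t ≥ 4.8) = 1 − Φ(4.8/√t) = 1 − Φ(4.8/√14.18) = 1 − Φ(1.2747) ≈ 0.10121. Doubling: P(τ_{4.8} ≤ 14.18) ≈ 2 · 0.10121 = 0.20242 ≈ 0.2024.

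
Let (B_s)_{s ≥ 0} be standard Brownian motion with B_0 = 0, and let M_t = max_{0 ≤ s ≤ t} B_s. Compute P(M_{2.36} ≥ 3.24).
P(M_{2.36} ≥ 3.24) = 2·P(B_{2.36} ≥ 3.24) = 2(1 − Φ(3.24/√2.36)) ≈ 0.0349

By the reflection principle for Brownian motion, P(M_t ≥ a) = 2 · P(B_t ≥ a) for a ≥ 0. Since B_t ~ N(0, t), P(B_t ≥ 3.24) = 1 − Φ(3.24/√t) = 1 − Φ(3.24/√2.36) = 1 − Φ(2.1091). So
  P(M_{2.36} ≥ 3.24) = 2(1 − Φ(2.1091)) ≈ 0.0349.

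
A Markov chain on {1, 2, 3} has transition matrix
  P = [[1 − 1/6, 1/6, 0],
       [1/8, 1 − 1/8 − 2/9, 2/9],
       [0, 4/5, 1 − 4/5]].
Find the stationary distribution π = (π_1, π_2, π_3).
π = (27/73, 36/73, 10/73)

This is a birth-death chain on three states, which satisfies detailed balance: π_1 · P_{12} = π_2 · P_{21} and π_2 · P_{23} = π_3 · P_{32}.
From π_1 · 1/6 = π_2 · 1/8: π_2/π_1 = (1/6)/(1/8) = 4/3.
From π_2 · 2/9 = π_3 · 4/5: π_3/π_2 = (2/9)/(4/5) = 5/18.
Take π_1 proportional to 1; then unnormalized π = (1, 4/3, 10/27). Normalize by dividing by the sum 73/27:
  π = (27/73, 36/73, 10/73).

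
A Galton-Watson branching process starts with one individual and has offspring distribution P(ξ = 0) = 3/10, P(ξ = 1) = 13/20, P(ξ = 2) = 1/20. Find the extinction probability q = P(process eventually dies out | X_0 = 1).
q = 1

Mean offspring μ = 0·3/10 + 1·13/20 + 2·1/20 = 3/4 ≤ 1. For μ ≤ 1 with offspring not concentrated at 1, the Galton-Watson process goes extinct almost surely, so q = 1.
(Algebraic check: The pgf is f(s) = 3/10 + 13/20·s + 1/20·s². The extinction probability q is the smallest fixed point of f in [0, 1]. Setting s = f(s):
  1/20·s² + (13/20 − 1)·s + 3/10 = 0
  1/20·s² − (3/10 + 1/20)·s + 3/10 = 0
which factors as (s − 1)·(1/20·s − 3/10) = 0, giving roots s = 1 and s = (3/10)/(1/20) = 6. Since 6 ≥ 1, the smallest root in [0, 1] is s = 1.)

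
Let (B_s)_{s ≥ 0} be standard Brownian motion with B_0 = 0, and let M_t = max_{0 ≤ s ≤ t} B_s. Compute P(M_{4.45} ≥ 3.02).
P(M_{4.45} ≥ 3.02) = 2·P(B_{4.45} ≥ 3.02) = 2(1 − Φ(3.02/√4.45)) ≈ 0.1523

By the reflection principle for Brownian motion, P(M_t ≥ a) = 2 · P(B_t ≥ a) for a ≥ 0. Since B_t ~ N(0, t), P(B_t ≥ 3.02) = 1 − Φ(3.02/√t) = 1 − Φ(3.02/√4.45) = 1 − Φ(1.4316). So
  P(M_{4.45} ≥ 3.02) = 2(1 − Φ(1.4316)) ≈ 0.1523.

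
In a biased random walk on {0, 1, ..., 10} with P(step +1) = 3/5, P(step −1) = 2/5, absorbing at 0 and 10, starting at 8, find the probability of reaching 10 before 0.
P(hit 10 before 0) = (1 − (2/3)^8) / (1 − (2/3)^10) = 11349/11605

Let u_k denote P(reach 10 before 0 | start at k). Boundary: u_0 = 0, u_10 = 1. Recurrence: u_k = 3/5·u_{k+1} + 2/5·u_{k-1} for 1 ≤ k ≤ 9. Try u_k = A + B·r^k with r = q/p = (2/5)/(3/5) = 2/3. Substitution satisfies the recurrence; boundary conditions give:
  u_k = (1 − r^k) / (1 − r^N) = (1 − (2/3)^8) / (1 − (2/3)^10) = 11349/11605.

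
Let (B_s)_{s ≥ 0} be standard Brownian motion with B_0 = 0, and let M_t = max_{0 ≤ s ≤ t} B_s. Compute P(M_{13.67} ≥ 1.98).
P(M_{13.67} ≥ 1.98) = 2·P(B_{13.67} ≥ 1.98) = 2(1 − Φ(1.98/√13.67)) ≈ 0.5923

By the reflection principle for Brownian motion, P(M_t ≥ a) = 2 · P(B_t ≥ a) for a ≥ 0. Since B_t ~ N(0, t), P(B_t ≥ 1.98) = 1 − Φ(1.98/√t) = 1 − Φ(1.98/√13.67) = 1 − Φ(0.5355). So
  P(M_{13.67} ≥ 1.98) = 2(1 − Φ(0.5355)) ≈ 0.5923.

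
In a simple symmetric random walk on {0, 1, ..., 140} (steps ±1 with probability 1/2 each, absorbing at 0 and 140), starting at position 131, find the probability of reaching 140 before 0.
P(hit 140 before 0) = 131/140

Let u_k = P(hit 140 before 0 | start at k). Then u_0 = 0, u_140 = 1, and u_k = u_{k-1}/2 + u_{k+1}/2 for 1 ≤ k ≤ 139. This harmonic recurrence is solved by u_k = k/140, giving u_131 = 131/140.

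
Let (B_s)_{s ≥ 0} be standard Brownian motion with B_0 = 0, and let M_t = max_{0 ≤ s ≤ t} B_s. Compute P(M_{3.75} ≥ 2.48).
P(M_{3.75} ≥ 2.48) = 2·P(B_{3.75} ≥ 2.48) = 2(1 − Φ(2.48/√3.75)) ≈ 0.2003

By the reflection principle for Brownian motion, P(M_t ≥ a) = 2 · P(B_t ≥ a) for a ≥ 0. Since B_t ~ N(0, t), P(B_t ≥ 2.48) = 1 − Φ(2.48/√t) = 1 − Φ(2.48/√3.75) = 1 − Φ(1.2807). So
  P(M_{3.75} ≥ 2.48) = 2(1 − Φ(1.2807)) ≈ 0.2003.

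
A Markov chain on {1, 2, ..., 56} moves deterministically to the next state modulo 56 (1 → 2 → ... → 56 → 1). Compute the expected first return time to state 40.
E[T_40 | X_0 = 40] = 56

The chain cycles deterministically, so starting at state 40 it returns in exactly 56 steps. Equivalently, the stationary distribution is uniform π_j = 1/56 for every state j, so by Kac's formula E[T_40] = 1/π_40 = 56.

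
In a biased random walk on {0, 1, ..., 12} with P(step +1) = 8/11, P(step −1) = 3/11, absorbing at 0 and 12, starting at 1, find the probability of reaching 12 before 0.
P(hit 12 before 0) = (1 − (3/8)^1) / (1 − (3/8)^12) = 8589934592/13743789059

Let u_k denote P(reach 12 before 0 | start at k). Boundary: u_0 = 0, u_12 = 1. Recurrence: u_k = 8/11·u_{k+1} + 3/11·u_{k-1} for 1 ≤ k ≤ 11. Try u_k = A + B·r^k with r = q/p = (3/11)/(8/11) = 3/8. Substitution satisfies the recurrence; boundary conditions give:
  u_k = (1 − r^k) / (1 − r^N) = (1 − (3/8)^1) / (1 − (3/8)^12) = 8589934592/13743789059.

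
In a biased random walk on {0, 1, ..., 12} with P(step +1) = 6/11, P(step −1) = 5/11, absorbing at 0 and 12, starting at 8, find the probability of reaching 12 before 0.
P(hit 12 before 0) = (1 − (5/6)^8) / (1 − (5/6)^12) = 2489616/2880241

Let u_k denote P(reach 12 before 0 | start at k). Boundary: u_0 = 0, u_12 = 1. Recurrence: u_k = 6/11·u_{k+1} + 5/11·u_{k-1} for 1 ≤ k ≤ 11. Try u_k = A + B·r^k with r = q/p = (5/11)/(6/11) = 5/6. Substitution satisfies the recurrence; boundary conditions give:
  u_k = (1 − r^k) / (1 − r^N) = (1 − (5/6)^8) / (1 − (5/6)^12) = 2489616/2880241.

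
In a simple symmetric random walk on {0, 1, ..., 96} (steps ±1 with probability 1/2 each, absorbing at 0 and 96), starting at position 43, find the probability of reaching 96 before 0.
P(hit 96 before 0) = 43/96

Let u_k = P(hit 96 before 0 | start at k). Then u_0 = 0, u_96 = 1, and u_k = u_{k-1}/2 + u_{k+1}/2 for 1 ≤ k ≤ 95. This harmonic recurrence is solved by u_k = k/96, giving u_43 = 43/96.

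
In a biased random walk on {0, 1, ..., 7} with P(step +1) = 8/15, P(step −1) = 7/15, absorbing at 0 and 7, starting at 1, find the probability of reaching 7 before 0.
P(hit 7 before 0) = (1 − (7/8)^1) / (1 − (7/8)^7) = 262144/1273609

Let u_k denote P(reach 7 before 0 | start at k). Boundary: u_0 = 0, u_7 = 1. Recurrence: u_k = 8/15·u_{k+1} + 7/15·u_{k-1} for 1 ≤ k ≤ 6. Try u_k = A + B·r^k with r = q/p = (7/15)/(8/15) = 7/8. Substitution satisfies the recurrence; boundary conditions give:
  u_k = (1 − r^k) / (1 − r^N) = (1 − (7/8)^1) / (1 − (7/8)^7) = 262144/1273609.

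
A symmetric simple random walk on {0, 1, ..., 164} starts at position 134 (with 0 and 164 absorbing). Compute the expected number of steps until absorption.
E[τ | X_0 = 134] = 4020

Let v_k = E[τ | X_0 = k]. Boundary: v_0 = v_164 = 0. Recurrence: v_k = 1 + (v_{k-1} + v_{k+1})/2 for 1 ≤ k ≤ 163. The particular solution to v_k − (v_{k-1} + v_{k+1})/2 = 1 is v_k = −k^2. Adding homogeneous solution A + B k and matching boundaries gives v_k = k (164 − k). Substituting k = 134: v_134 = 134 · 30 = 4020.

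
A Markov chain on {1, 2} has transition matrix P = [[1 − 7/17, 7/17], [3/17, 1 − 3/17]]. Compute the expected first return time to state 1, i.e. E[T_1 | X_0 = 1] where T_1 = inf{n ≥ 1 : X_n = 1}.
E[T_1 | X_0 = 1] = 1/π_1 = 10/3

For an irreducible recurrent Markov chain with stationary distribution π, E[T_i | X_0 = i] = 1/π_i (Kac's formula). Here π_1 = (3/17)/(7/17 + 3/17) = (3/17)/(10/17) = 3/10, so E[T_1 | X_0 = 1] = 1/π_1 = (7/17 + 3/17)/(3/17) = (10/17)/(3/17) = 10/3.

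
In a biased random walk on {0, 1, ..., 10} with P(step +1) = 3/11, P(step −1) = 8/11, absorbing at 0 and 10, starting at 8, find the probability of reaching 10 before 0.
P(hit 10 before 0) = (1 − (8/3)^8) / (1 − (8/3)^10) = 2744289/19521505

Let u_k denote P(reach 10 before 0 | start at k). Boundary: u_0 = 0, u_10 = 1. Recurrence: u_k = 3/11·u_{k+1} + 8/11·u_{k-1} for 1 ≤ k ≤ 9. Try u_k = A + B·r^k with r = q/p = (8/11)/(3/11) = 8/3. Substitution satisfies the recurrence; boundary conditions give:
  u_k = (1 − r^k) / (1 − r^N) = (1 − (8/3)^8) / (1 − (8/3)^10) = 2744289/19521505.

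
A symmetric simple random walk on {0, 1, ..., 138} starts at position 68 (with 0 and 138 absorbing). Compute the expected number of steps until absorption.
E[τ | X_0 = 68] = 4760

Let v_k = E[τ | X_0 = k]. Boundary: v_0 = v_138 = 0. Recurrence: v_k = 1 + (v_{k-1} + v_{k+1})/2 for 1 ≤ k ≤ 137. The particular solution to v_k − (v_{k-1} + v_{k+1})/2 = 1 is v_k = −k^2. Adding homogeneous solution A + B k and matching boundaries gives v_k = k (138 − k). Substituting k = 68: v_68 = 68 · 70 = 4760.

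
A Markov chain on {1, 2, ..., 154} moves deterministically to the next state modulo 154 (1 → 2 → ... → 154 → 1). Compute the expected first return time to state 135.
E[T_135 | X_0 = 135] = 154

The chain cycles deterministically, so starting at state 135 it returns in exactly 154 steps. Equivalently, the stationary distribution is uniform π_j = 1/154 for every state j, so by Kac's formula E[T_135] = 1/π_135 = 154.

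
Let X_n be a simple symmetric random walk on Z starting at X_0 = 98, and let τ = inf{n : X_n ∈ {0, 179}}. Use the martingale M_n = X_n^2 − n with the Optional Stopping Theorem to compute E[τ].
E[τ] = 7938

M_n = X_n^2 − n is a martingale (since E[X_{n+1}^2 | F_n] = X_n^2 + 1). By OST (τ has finite mean in a bounded region), E[M_τ] = E[M_0] = X_0^2 − 0 = 98^2 = 9604. Also E[M_τ] = E[X_τ^2] − E[τ]. The walk exits at 0 or 179, with P(hit 179 first) = 98/179, so E[X_τ^2] = 179^2 · 98/179 + 0 = 17542. Thus E[τ] = E[X_τ^2] − E[M_τ] = 17542 − 9604 = 7938 = 98(179 − 98) = 7938.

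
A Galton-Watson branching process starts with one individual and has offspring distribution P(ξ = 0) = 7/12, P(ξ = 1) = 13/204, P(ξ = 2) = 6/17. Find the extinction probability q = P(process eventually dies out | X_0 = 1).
q = 1

Mean offspring μ = 0·7/12 + 1·13/204 + 2·6/17 = 157/204 ≤ 1. For μ ≤ 1 with offspring not concentrated at 1, the Galton-Watson process goes extinct almost surely, so q = 1.
(Algebraic check: The pgf is f(s) = 7/12 + 13/204·s + 6/17·s². The extinction probability q is the smallest fixed point of f in [0, 1]. Setting s = f(s):
  6/17·s² + (13/204 − 1)·s + 7/12 = 0
  6/17·s² − (7/12 + 6/17)·s + 7/12 = 0
which factors as (s − 1)·(6/17·s − 7/12) = 0, giving roots s = 1 and s = (7/12)/(6/17) = 119/72. Since 119/72 ≥ 1, the smallest root in [0, 1] is s = 1.)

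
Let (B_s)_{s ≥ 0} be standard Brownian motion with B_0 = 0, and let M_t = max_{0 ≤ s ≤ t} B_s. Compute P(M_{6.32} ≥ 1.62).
P(M_{6.32} ≥ 1.62) = 2·P(B_{6.32} ≥ 1.62) = 2(1 − Φ(1.62/√6.32)) ≈ 0.5193

By the reflection principle for Brownian motion, P(M_t ≥ a) = 2 · P(B_t ≥ a) for a ≥ 0. Since B_t ~ N(0, t), P(B_t ≥ 1.62) = 1 − Φ(1.62/√t) = 1 − Φ(1.62/√6.32) = 1 − Φ(0.6444). So
  P(M_{6.32} ≥ 1.62) = 2(1 − Φ(0.6444)) ≈ 0.5193.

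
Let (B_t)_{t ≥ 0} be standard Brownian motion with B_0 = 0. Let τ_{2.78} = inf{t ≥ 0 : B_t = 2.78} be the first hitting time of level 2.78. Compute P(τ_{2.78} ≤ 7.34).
P(τ_{2.78} ≤ 7.34) = 2(1 − Φ(2.78/√7.34)) = 2(1 − Φ(1.0261)) ≈ 0.3048

By the reflection principle for standard BM, P(τ_b ≤ t) = 2 · P(B_t ≥ b). Since B_t ~ N(0, t), P(B_t ≥ 2.78) = 1 − Φ(2.78/√t) = 1 − Φ(2.78/√7.34) = 1 − Φ(1.0261) ≈ 0.15242. Doubling: P(τ_{2.78} ≤ 7.34) ≈ 2 · 0.15242 = 0.30484 ≈ 0.3048.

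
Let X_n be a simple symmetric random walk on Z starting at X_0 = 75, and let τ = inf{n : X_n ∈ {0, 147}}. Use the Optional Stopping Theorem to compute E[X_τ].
E[X_τ] = 75

X_n is a martingale and τ is a bounded-mean stopping time (indeed τ is finite a.s. with bounded expectation since the walk is in a bounded region). By the OST, E[X_τ] = E[X_0] = 75. Equivalently: E[X_τ] = 147 · P(hit 147 first) + 0 · P(hit 0 first) = 147 · (75/147) = 75.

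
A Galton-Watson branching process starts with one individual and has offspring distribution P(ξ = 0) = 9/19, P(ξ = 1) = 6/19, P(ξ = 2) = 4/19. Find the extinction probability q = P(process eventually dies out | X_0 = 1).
q = 1

Mean offspring μ = 0·9/19 + 1·6/19 + 2·4/19 = 14/19 ≤ 1. For μ ≤ 1 with offspring not concentrated at 1, the Galton-Watson process goes extinct almost surely, so q = 1.
(Algebraic check: The pgf is f(s) = 9/19 + 6/19·s + 4/19·s². The extinction probability q is the smallest fixed point of f in [0, 1]. Setting s = f(s):
  4/19·s² + (6/19 − 1)·s + 9/19 = 0
  4/19·s² − (9/19 + 4/19)·s + 9/19 = 0
which factors as (s − 1)·(4/19·s − 9/19) = 0, giving roots s = 1 and s = (9/19)/(4/19) = 9/4. Since 9/4 ≥ 1, the smallest root in [0, 1] is s = 1.)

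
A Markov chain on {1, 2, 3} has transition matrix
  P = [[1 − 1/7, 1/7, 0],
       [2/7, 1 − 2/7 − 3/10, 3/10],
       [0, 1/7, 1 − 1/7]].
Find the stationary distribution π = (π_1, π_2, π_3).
π = (20/51, 10/51, 7/17)

This is a birth-death chain on three states, which satisfies detailed balance: π_1 · P_{12} = π_2 · P_{21} and π_2 · P_{23} = π_3 · P_{32}.
From π_1 · 1/7 = π_2 · 2/7: π_2/π_1 = (1/7)/(2/7) = 1/2.
From π_2 · 3/10 = π_3 · 1/7: π_3/π_2 = (3/10)/(1/7) = 21/10.
Take π_1 proportional to 1; then unnormalized π = (1, 1/2, 21/20). Normalize by dividing by the sum 51/20:
  π = (20/51, 10/51, 7/17).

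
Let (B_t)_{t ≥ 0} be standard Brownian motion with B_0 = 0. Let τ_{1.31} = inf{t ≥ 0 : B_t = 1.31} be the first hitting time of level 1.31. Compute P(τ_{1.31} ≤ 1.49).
P(τ_{1.31} ≤ 1.49) = 2(1 − Φ(1.31/√1.49)) = 2(1 − Φ(1.0732)) ≈ 0.2832

By the reflection principle for standard BM, P(τ_b ≤ t) = 2 · P(B_t ≥ b). Since B_t ~ N(0, t), P(B_t ≥ 1.31) = 1 − Φ(1.31/√t) = 1 − Φ(1.31/√1.49) = 1 − Φ(1.0732) ≈ 0.14159. Doubling: P(τ_{1.31} ≤ 1.49) ≈ 2 · 0.14159 = 0.28318 ≈ 0.2832.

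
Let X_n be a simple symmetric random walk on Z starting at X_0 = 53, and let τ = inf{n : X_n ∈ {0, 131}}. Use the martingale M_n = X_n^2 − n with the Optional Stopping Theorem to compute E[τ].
E[τ] = 4134

M_n = X_n^2 − n is a martingale (since E[X_{n+1}^2 | F_n] = X_n^2 + 1). By OST (τ has finite mean in a bounded region), E[M_τ] = E[M_0] = X_0^2 − 0 = 53^2 = 2809. Also E[M_τ] = E[X_τ^2] − E[τ]. The walk exits at 0 or 131, with P(hit 131 first) = 53/131, so E[X_τ^2] = 131^2 · 53/131 + 0 = 6943. Thus E[τ] = E[X_τ^2] − E[M_τ] = 6943 − 2809 = 4134 = 53(131 − 53) = 4134.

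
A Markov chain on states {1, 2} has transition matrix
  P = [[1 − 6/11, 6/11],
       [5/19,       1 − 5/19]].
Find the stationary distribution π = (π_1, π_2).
π_1 = 55/169, π_2 = 114/169

Solve πP = π with π_1 + π_2 = 1. From πP = π: π_1 · (1 − 6/11) + π_2 · 5/19 = π_1 ⇒ π_2 · 5/19 = π_1 · 6/11 ⇒ π_2/π_1 = (6/11)/(5/19) = 114/55. Together with π_1 + π_2 = 1:
  π_1 = (5/19)/(6/11 + 5/19) = (5/19)/(169/209) = 55/169,
  π_2 = (6/11)/(6/11 + 5/19) = (6/11)/(169/209) = 114/169.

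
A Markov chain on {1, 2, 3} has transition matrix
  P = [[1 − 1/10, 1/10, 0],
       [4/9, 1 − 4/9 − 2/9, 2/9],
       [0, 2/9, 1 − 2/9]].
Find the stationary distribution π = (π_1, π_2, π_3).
π = (20/29, 9/58, 9/58)

This is a birth-death chain on three states, which satisfies detailed balance: π_1 · P_{12} = π_2 · P_{21} and π_2 · P_{23} = π_3 · P_{32}.
From π_1 · 1/10 = π_2 · 4/9: π_2/π_1 = (1/10)/(4/9) = 9/40.
From π_2 · 2/9 = π_3 · 2/9: π_3/π_2 = (2/9)/(2/9) = 1.
Take π_1 proportional to 1; then unnormalized π = (1, 9/40, 9/40). Normalize by dividing by the sum 29/20:
  π = (20/29, 9/58, 9/58).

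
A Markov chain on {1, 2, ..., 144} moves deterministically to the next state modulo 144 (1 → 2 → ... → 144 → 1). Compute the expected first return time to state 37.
E[T_37 | X_0 = 37] = 144

The chain cycles deterministically, so starting at state 37 it returns in exactly 144 steps. Equivalently, the stationary distribution is uniform π_j = 1/144 for every state j, so by Kac's formula E[T_37] = 1/π_37 = 144.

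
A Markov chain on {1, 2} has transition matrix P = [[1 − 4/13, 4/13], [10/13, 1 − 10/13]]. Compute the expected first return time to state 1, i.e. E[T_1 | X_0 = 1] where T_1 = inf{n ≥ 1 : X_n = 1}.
E[T_1 | X_0 = 1] = 1/π_1 = 7/5

For an irreducible recurrent Markov chain with stationary distribution π, E[T_i | X_0 = i] = 1/π_i (Kac's formula). Here π_1 = (10/13)/(4/13 + 10/13) = (10/13)/(14/13) = 5/7, so E[T_1 | X_0 = 1] = 1/π_1 = (4/13 + 10/13)/(10/13) = (14/13)/(10/13) = 7/5.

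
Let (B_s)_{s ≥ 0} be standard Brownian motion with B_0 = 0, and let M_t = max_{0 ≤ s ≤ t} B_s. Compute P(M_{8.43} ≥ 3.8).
P(M_{8.43} ≥ 3.8) = 2·P(B_{8.43} ≥ 3.8) = 2(1 − Φ(3.8/√8.43)) ≈ 0.1906

By the reflection principle for Brownian motion, P(M_t ≥ a) = 2 · P(B_t ≥ a) for a ≥ 0. Since B_t ~ N(0, t), P(B_t ≥ 3.8) = 1 − Φ(3.8/√t) = 1 − Φ(3.8/√8.43) = 1 − Φ(1.3088). So
  P(M_{8.43} ≥ 3.8) = 2(1 − Φ(1.3088)) ≈ 0.1906.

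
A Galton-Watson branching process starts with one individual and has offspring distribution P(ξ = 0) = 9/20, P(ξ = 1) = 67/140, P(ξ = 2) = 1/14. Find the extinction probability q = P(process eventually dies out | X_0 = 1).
q = 1

Mean offspring μ = 0·9/20 + 1·67/140 + 2·1/14 = 87/140 ≤ 1. For μ ≤ 1 with offspring not concentrated at 1, the Galton-Watson process goes extinct almost surely, so q = 1.
(Algebraic check: The pgf is f(s) = 9/20 + 67/140·s + 1/14·s². The extinction probability q is the smallest fixed point of f in [0, 1]. Setting s = f(s):
  1/14·s² + (67/140 − 1)·s + 9/20 = 0
  1/14·s² − (9/20 + 1/14)·s + 9/20 = 0
which factors as (s − 1)·(1/14·s − 9/20) = 0, giving roots s = 1 and s = (9/20)/(1/14) = 63/10. Since 63/10 ≥ 1, the smallest root in [0, 1] is s = 1.)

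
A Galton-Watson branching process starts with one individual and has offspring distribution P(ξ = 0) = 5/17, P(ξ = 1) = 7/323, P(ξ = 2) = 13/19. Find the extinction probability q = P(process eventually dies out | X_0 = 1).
q = 95/221

The pgf is f(s) = 5/17 + 7/323·s + 13/19·s². The extinction probability q is the smallest fixed point of f in [0, 1]. Setting s = f(s):
  13/19·s² + (7/323 − 1)·s + 5/17 = 0
  13/19·s² − (5/17 + 13/19)·s + 5/17 = 0
which factors as (s − 1)·(13/19·s − 5/17) = 0, giving roots s = 1 and s = (5/17)/(13/19) = 95/221.
Mean offspring μ = 7/323 + 2·13/19 = 449/323 > 1 (supercritical), so q < 1. The extinction probability is the smaller root: q = (5/17)/(13/19) = 95/221.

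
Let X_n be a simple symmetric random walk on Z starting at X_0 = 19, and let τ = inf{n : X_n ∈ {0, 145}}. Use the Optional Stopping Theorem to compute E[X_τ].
E[X_τ] = 19

X_n is a martingale and τ is a bounded-mean stopping time (indeed τ is finite a.s. with bounded expectation since the walk is in a bounded region). By the OST, E[X_τ] = E[X_0] = 19. Equivalently: E[X_τ] = 145 · P(hit 145 first) + 0 · P(hit 0 first) = 145 · (19/145) = 19.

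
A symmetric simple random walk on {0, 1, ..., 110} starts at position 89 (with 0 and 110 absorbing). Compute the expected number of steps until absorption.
E[τ | X_0 = 89] = 1869

Let v_k = E[τ | X_0 = k]. Boundary: v_0 = v_110 = 0. Recurrence: v_k = 1 + (v_{k-1} + v_{k+1})/2 for 1 ≤ k ≤ 109. The particular solution to v_k − (v_{k-1} + v_{k+1})/2 = 1 is v_k = −k^2. Adding homogeneous solution A + B k and matching boundaries gives v_k = k (110 − k). Substituting k = 89: v_89 = 89 · 21 = 1869.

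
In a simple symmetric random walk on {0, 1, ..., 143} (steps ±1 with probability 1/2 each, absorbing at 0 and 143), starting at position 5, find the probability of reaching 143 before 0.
P(hit 143 before 0) = 5/143

Let u_k = P(hit 143 before 0 | start at k). Then u_0 = 0, u_143 = 1, and u_k = u_{k-1}/2 + u_{k+1}/2 for 1 ≤ k ≤ 142. This harmonic recurrence is solved by u_k = k/143, giving u_5 = 5/143.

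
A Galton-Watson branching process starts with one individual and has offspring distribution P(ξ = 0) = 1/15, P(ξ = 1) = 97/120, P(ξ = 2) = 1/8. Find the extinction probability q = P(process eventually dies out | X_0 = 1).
q = 8/15

The pgf is f(s) = 1/15 + 97/120·s + 1/8·s². The extinction probability q is the smallest fixed point of f in [0, 1]. Setting s = f(s):
  1/8·s² + (97/120 − 1)·s + 1/15 = 0
  1/8·s² − (1/15 + 1/8)·s + 1/15 = 0
which factors as (s − 1)·(1/8·s − 1/15) = 0, giving roots s = 1 and s = (1/15)/(1/8) = 8/15.
Mean offspring μ = 97/120 + 2·1/8 = 127/120 > 1 (supercritical), so q < 1. The extinction probability is the smaller root: q = (1/15)/(1/8) = 8/15.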